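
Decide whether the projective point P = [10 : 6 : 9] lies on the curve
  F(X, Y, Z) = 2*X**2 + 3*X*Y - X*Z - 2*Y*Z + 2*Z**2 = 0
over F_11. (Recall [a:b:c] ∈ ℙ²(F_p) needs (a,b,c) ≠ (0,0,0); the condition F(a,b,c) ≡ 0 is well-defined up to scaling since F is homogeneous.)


F(10,6,9) ≡ 3 (mod 11); P is NOT on the curve.

Evaluate F(10, 6, 9) term-by-term (mod 11).
  2*X**2 ↦ 2·100·1·1 = 200
  3*X*Y ↦ 3·10·6·1 = 180
  -X*Z ↦ -1·10·1·9 = -90
  -2*Y*Z ↦ -2·1·6·9 = -108
  2*Z**2 ↦ 2·1·1·81 = 162
Sum: F(10, 6, 9) = (200) + (180) + (-90) + (-108) + (162) = 344.
Reducing mod 11: 344 ≡ 3 (mod 11).
Since F(a, b, c) ≡ 3 ≠ 0 (mod 11), P does NOT lie on the curve.


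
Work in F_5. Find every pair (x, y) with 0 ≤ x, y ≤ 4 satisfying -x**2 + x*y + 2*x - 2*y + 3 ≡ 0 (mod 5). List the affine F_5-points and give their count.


Affine F_5-points: {(0, 4), (1, 4), (3, 0), (4, 0)}; count = 4.

For each of the 25 pairs (x, y) ∈ F_5², evaluate f(x, y) mod 5. Record the zeros.
  x = 0: [0↦3, 1↦1, 2↦4, 3↦2, 4↦0]  zeros at y ∈ {4}
  x = 1: [0↦4, 1↦3, 2↦2, 3↦1, 4↦0]  zeros at y ∈ {4}
  x = 2: [0↦3, 1↦3, 2↦3, 3↦3, 4↦3]  zeros at y ∈ ∅
  x = 3: [0↦0, 1↦1, 2↦2, 3↦3, 4↦4]  zeros at y ∈ {0}
  x = 4: [0↦0, 1↦2, 2↦4, 3↦1, 4↦3]  zeros at y ∈ {0}
Collecting zeros: affine points = {(0, 4), (1, 4), (3, 0), (4, 0)}.
Total count |C(F_5)_aff| = 4.


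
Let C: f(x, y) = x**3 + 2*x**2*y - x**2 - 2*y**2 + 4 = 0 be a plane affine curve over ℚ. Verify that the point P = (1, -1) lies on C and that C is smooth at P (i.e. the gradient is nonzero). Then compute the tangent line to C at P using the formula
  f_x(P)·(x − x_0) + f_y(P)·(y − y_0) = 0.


Tangent line at P: -3*x + 6*y + 9 = 0.

Step 1: f(1, -1) = 0, so P lies on C.
Step 2: partial derivatives
  f_x(x, y) = 3*x**2 + 4*x*y - 2*x, f_y(x, y) = 2*x**2 - 4*y.
  f_x(P) = -3, f_y(P) = 6 (gradient nonzero, so P is smooth).
Step 3: tangent line at P: -3·(x − 1) + 6·(y − -1) = 0.
Expanding: -3*x + 6*y + 9 = 0.


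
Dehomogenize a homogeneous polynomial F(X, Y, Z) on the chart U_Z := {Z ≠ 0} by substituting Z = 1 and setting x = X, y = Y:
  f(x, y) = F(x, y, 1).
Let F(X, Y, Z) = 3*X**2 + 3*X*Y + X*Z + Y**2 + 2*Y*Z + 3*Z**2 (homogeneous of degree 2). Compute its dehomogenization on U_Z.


f(x, y) = 3*x**2 + 3*x*y + x + y**2 + 2*y + 3

On U_Z we set Z = 1. Each monomial c·X^i·Y^j·Z^k in F becomes c·x^i·y^j·1^k = c·x^i·y^j.
Substituting Z = 1: F(X, Y, 1) = 3*x**2 + 3*x*y + x + y**2 + 2*y + 3.
Note: deg(f) ≤ deg(F) = 2; strict inequality happens when F is divisible by Z (lost terms).


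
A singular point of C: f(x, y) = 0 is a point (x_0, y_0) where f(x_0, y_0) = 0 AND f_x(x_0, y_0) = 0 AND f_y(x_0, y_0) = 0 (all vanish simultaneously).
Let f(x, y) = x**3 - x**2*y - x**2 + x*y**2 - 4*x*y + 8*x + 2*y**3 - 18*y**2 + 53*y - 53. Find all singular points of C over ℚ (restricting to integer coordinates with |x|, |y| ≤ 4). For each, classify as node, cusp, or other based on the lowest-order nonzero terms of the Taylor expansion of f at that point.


Singular points: {(1, 3)}; classification: node.

Compute partial derivatives:
  f_x = 3*x**2 - 2*x*y - 2*x + y**2 - 4*y + 8.
  f_y = -x**2 + 2*x*y - 4*x + 6*y**2 - 36*y + 53.
Scan x_0 ∈ {−4, ..., 4}. For each x_0, f_y(x_0, y) is a polynomial in y; find its integer roots y ∈ {−4, ..., 4}, then test f_x and f at those candidates.
  x = -4: f_y(-4, y) = 6*y**2 - 44*y + 53; no integer root y with |y| ≤ 4.
  x = -3: f_y(-3, y) = 6*y**2 - 42*y + 56; no integer root y with |y| ≤ 4.
  x = -2: f_y(-2, y) = 6*y**2 - 40*y + 57; no integer root y with |y| ≤ 4.
  x = -1: f_y(-1, y) = 6*y**2 - 38*y + 56; vanishes at y ∈ {4}. (-1, 4): f_x = 21 ≠ 0.
  x = 0: f_y(0, y) = 6*y**2 - 36*y + 53; no integer root y with |y| ≤ 4.
  x = 1: f_y(1, y) = 6*y**2 - 34*y + 48; vanishes at y ∈ {3}. (1, 3): f_x = 0, f = 0 — SINGULAR.
  x = 2: f_y(2, y) = 6*y**2 - 32*y + 41; no integer root y with |y| ≤ 4.
  x = 3: f_y(3, y) = 6*y**2 - 30*y + 32; no integer root y with |y| ≤ 4.
  x = 4: f_y(4, y) = 6*y**2 - 28*y + 21; no integer root y with |y| ≤ 4.
Only singular point on the grid: (1, 3).
Classify: substitute x = 1 + u, y = 3 + v and expand: f = u**3 - u**2*v - u**2 + u*v**2 + 2*v**3 + v**2.
No constant or linear terms (consistent with a singular point). Quadratic part: -u**2 + v**2. Cubic part: u**3 - u**2*v + u*v**2 + 2*v**3.
The quadratic part v**2 - u**2 = (v − u)(v + u) splits into two distinct linear factors, so there are two distinct tangent lines y − 3 = ±(x − 1) — this is a node (ordinary double point).
Classification: node.


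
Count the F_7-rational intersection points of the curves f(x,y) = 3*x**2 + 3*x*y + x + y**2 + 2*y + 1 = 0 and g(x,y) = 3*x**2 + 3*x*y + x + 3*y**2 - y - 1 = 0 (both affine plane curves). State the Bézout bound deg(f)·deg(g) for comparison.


Common zeros: {(2, 2), (5, 2)}; count = 2; Bézout bound = 4.

deg(f) = 2, deg(g) = 2, so Bézout bound = 4.
Scan x ∈ F_7. For each x, list the y ∈ F_7 with f(x, y) ≡ 0 and those with g(x, y) ≡ 0 (mod 7); the common zeros in that column are the intersection.
  x = 0: f ≡ 0 at y ∈ {6}; g ≡ 0 at y ∈ ∅; common: ∅.
  x = 1: f ≡ 0 at y ∈ ∅; g ≡ 0 at y ∈ ∅; common: ∅.
  x = 2: f ≡ 0 at y ∈ {2, 4}; g ≡ 0 at y ∈ {1, 2}; common: {2}.
  x = 3: f ≡ 0 at y ∈ {4, 6}; g ≡ 0 at y ∈ ∅; common: ∅.
  x = 4: f ≡ 0 at y ∈ ∅; g ≡ 0 at y ∈ ∅; common: ∅.
  x = 5: f ≡ 0 at y ∈ {2}; g ≡ 0 at y ∈ {2, 5}; common: {2}.
  x = 6: f ≡ 0 at y ∈ ∅; g ≡ 0 at y ∈ {1, 5}; common: ∅.
Collecting: common zeros = {(2, 2), (5, 2)}, so the count is 2.
Comparison with the Bézout bound: 2 ≤ 4 = deg(f)·deg(g), as expected for curves with no common component (the affine F_7-count falls short of the bound because intersections may lie at infinity, over extension fields, or carry multiplicity).


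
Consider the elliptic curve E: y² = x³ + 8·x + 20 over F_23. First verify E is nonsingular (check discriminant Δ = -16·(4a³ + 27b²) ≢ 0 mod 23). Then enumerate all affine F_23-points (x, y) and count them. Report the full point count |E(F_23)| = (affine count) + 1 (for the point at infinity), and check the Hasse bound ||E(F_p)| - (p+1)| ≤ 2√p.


Affine points = {(1, 11), (1, 12), (3, 5), (3, 18), (4, 1), (4, 22), (5, 1), (5, 22), (6, 10), (6, 13), (9, 4), (9, 19), (11, 6), (11, 17), (12, 2), (12, 21), (14, 1), (14, 22), (16, 9), (16, 14), (17, 3), (17, 20), (18, 4), (18, 19), (19, 4), (19, 19)}; affine count = 26; |E(F_23)| = 27.

Discriminant check: Δ ∝ 4a³ + 27b² = 4·8³ + 27·20² = 4·512 + 27·400 ≡ 14 (mod 23). Nonzero ⇒ E is nonsingular.
For each x ∈ F_23, compute rhs = x³ + 8·x + 20 mod 23, then count y ∈ F_23 with y² ≡ rhs.
  x = 0: rhs = 20, matching y values: none (0 points).
  x = 1: rhs = 6, matching y values: 11, 12 (2 points).
  x = 2: rhs = 21, matching y values: none (0 points).
  x = 3: rhs = 2, matching y values: 5, 18 (2 points).
  x = 4: rhs = 1, matching y values: 1, 22 (2 points).
  x = 5: rhs = 1, matching y values: 1, 22 (2 points).
  x = 6: rhs = 8, matching y values: 10, 13 (2 points).
  x = 7: rhs = 5, matching y values: none (0 points).
  x = 8: rhs = 21, matching y values: none (0 points).
  x = 9: rhs = 16, matching y values: 4, 19 (2 points).
  x = 10: rhs = 19, matching y values: none (0 points).
  x = 11: rhs = 13, matching y values: 6, 17 (2 points).
  x = 12: rhs = 4, matching y values: 2, 21 (2 points).
  x = 13: rhs = 21, matching y values: none (0 points).
  x = 14: rhs = 1, matching y values: 1, 22 (2 points).
  x = 15: rhs = 19, matching y values: none (0 points).
  x = 16: rhs = 12, matching y values: 9, 14 (2 points).
  x = 17: rhs = 9, matching y values: 3, 20 (2 points).
  x = 18: rhs = 16, matching y values: 4, 19 (2 points).
  x = 19: rhs = 16, matching y values: 4, 19 (2 points).
  x = 20: rhs = 15, matching y values: none (0 points).
  x = 21: rhs = 19, matching y values: none (0 points).
  x = 22: rhs = 11, matching y values: none (0 points).
Total affine count: 26.
Full point count |E(F_23)| = 26 + 1 = 27.
Hasse bound: |27 − (23+1)| = |3| = 3 ≤ 2√23 ≈ 9.5917 ✓.


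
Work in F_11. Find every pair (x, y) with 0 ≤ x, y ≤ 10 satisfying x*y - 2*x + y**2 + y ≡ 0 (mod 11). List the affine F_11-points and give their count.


Affine F_11-points: {(0, 0), (0, 10), (1, 4), (1, 5), (2, 1), (2, 7), (6, 6), (6, 9), (10, 3), (10, 8)}; count = 10.

For each of the 121 pairs (x, y) ∈ F_11², evaluate f(x, y) mod 11. Record the zeros.
  x = 0: [0↦0, 1↦2, 2↦6, 3↦1, 4↦9, 5↦8, 6↦9, 7↦1, 8↦6, 9↦2, 10↦0]  zeros at y ∈ {0, 10}
  x = 1: [0↦9, 1↦1, 2↦6, 3↦2, 4↦0, 5↦0, 6↦2, 7↦6, 8↦1, 9↦9, 10↦8]  zeros at y ∈ {4, 5}
  x = 2: [0↦7, 1↦0, 2↦6, 3↦3, 4↦2, 5↦3, 6↦6, 7↦0, 8↦7, 9↦5, 10↦5]  zeros at y ∈ {1, 7}
  x = 3: [0↦5, 1↦10, 2↦6, 3↦4, 4↦4, 5↦6, 6↦10, 7↦5, 8↦2, 9↦1, 10↦2]  zeros at y ∈ ∅
  x = 4: [0↦3, 1↦9, 2↦6, 3↦5, 4↦6, 5↦9, 6↦3, 7↦10, 8↦8, 9↦8, 10↦10]  zeros at y ∈ ∅
  x = 5: [0↦1, 1↦8, 2↦6, 3↦6, 4↦8, 5↦1, 6↦7, 7↦4, 8↦3, 9↦4, 10↦7]  zeros at y ∈ ∅
  x = 6: [0↦10, 1↦7, 2↦6, 3↦7, 4↦10, 5↦4, 6↦0, 7↦9, 8↦9, 9↦0, 10↦4]  zeros at y ∈ {6, 9}
  x = 7: [0↦8, 1↦6, 2↦6, 3↦8, 4↦1, 5↦7, 6↦4, 7↦3, 8↦4, 9↦7, 10↦1]  zeros at y ∈ ∅
  x = 8: [0↦6, 1↦5, 2↦6, 3↦9, 4↦3, 5↦10, 6↦8, 7↦8, 8↦10, 9↦3, 10↦9]  zeros at y ∈ ∅
  x = 9: [0↦4, 1↦4, 2↦6, 3↦10, 4↦5, 5↦2, 6↦1, 7↦2, 8↦5, 9↦10, 10↦6]  zeros at y ∈ ∅
  x = 10: [0↦2, 1↦3, 2↦6, 3↦0, 4↦7, 5↦5, 6↦5, 7↦7, 8↦0, 9↦6, 10↦3]  zeros at y ∈ {3, 8}
Collecting zeros: affine points = {(0, 0), (0, 10), (1, 4), (1, 5), (2, 1), (2, 7), (6, 6), (6, 9), (10, 3), (10, 8)}.
Total count |C(F_11)_aff| = 10.


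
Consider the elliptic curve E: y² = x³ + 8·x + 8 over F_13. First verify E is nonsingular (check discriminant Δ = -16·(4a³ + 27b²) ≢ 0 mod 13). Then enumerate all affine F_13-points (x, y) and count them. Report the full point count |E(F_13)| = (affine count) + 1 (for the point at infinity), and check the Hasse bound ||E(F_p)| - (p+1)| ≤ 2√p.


Affine points = {(1, 2), (1, 11), (4, 0), (5, 2), (5, 11), (6, 5), (6, 8), (7, 2), (7, 11), (8, 5), (8, 8), (9, 4), (9, 9), (10, 3), (10, 10), (11, 6), (11, 7), (12, 5), (12, 8)}; affine count = 19; |E(F_13)| = 20.

Discriminant check: Δ ∝ 4a³ + 27b² = 4·8³ + 27·8² = 4·512 + 27·64 ≡ 6 (mod 13). Nonzero ⇒ E is nonsingular.
For each x ∈ F_13, compute rhs = x³ + 8·x + 8 mod 13, then count y ∈ F_13 with y² ≡ rhs.
  x = 0: rhs = 8, matching y values: none (0 points).
  x = 1: rhs = 4, matching y values: 2, 11 (2 points).
  x = 2: rhs = 6, matching y values: none (0 points).
  x = 3: rhs = 7, matching y values: none (0 points).
  x = 4: rhs = 0, matching y values: 0 (1 points).
  x = 5: rhs = 4, matching y values: 2, 11 (2 points).
  x = 6: rhs = 12, matching y values: 5, 8 (2 points).
  x = 7: rhs = 4, matching y values: 2, 11 (2 points).
  x = 8: rhs = 12, matching y values: 5, 8 (2 points).
  x = 9: rhs = 3, matching y values: 4, 9 (2 points).
  x = 10: rhs = 9, matching y values: 3, 10 (2 points).
  x = 11: rhs = 10, matching y values: 6, 7 (2 points).
  x = 12: rhs = 12, matching y values: 5, 8 (2 points).
Total affine count: 19.
Full point count |E(F_13)| = 19 + 1 = 20.
Hasse bound: |20 − (13+1)| = |6| = 6 ≤ 2√13 ≈ 7.2111 ✓.


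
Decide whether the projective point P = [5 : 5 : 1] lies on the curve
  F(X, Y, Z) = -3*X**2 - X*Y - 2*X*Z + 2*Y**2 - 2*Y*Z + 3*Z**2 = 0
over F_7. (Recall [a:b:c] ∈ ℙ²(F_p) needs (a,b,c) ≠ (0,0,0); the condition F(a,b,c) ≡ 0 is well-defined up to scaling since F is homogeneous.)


F(5,5,1) ≡ 3 (mod 7); P is NOT on the curve.

Evaluate F(5, 5, 1) term-by-term (mod 7).
  -3*X**2 ↦ -3·25·1·1 = -75
  -X*Y ↦ -1·5·5·1 = -25
  -2*X*Z ↦ -2·5·1·1 = -10
  2*Y**2 ↦ 2·1·25·1 = 50
  -2*Y*Z ↦ -2·1·5·1 = -10
  3*Z**2 ↦ 3·1·1·1 = 3
Sum: F(5, 5, 1) = (-75) + (-25) + (-10) + (50) + (-10) + (3) = -67.
Reducing mod 7: -67 ≡ 3 (mod 7).
Since F(a, b, c) ≡ 3 ≠ 0 (mod 7), P does NOT lie on the curve.


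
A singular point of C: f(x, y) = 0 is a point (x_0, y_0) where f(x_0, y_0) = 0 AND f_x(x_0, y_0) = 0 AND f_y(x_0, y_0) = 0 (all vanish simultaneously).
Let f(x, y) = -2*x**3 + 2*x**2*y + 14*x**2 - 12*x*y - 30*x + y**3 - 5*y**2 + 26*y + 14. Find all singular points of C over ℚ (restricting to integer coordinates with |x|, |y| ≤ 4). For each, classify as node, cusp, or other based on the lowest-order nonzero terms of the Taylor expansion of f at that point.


Singular points: {(3, 2)}; classification: cusp.

Compute partial derivatives:
  f_x = -6*x**2 + 4*x*y + 28*x - 12*y - 30.
  f_y = 2*x**2 - 12*x + 3*y**2 - 10*y + 26.
Scan x_0 ∈ {−4, ..., 4}. For each x_0, f_y(x_0, y) is a polynomial in y; find its integer roots y ∈ {−4, ..., 4}, then test f_x and f at those candidates.
  x = -4: f_y(-4, y) = 3*y**2 - 10*y + 106; no integer root y with |y| ≤ 4.
  x = -3: f_y(-3, y) = 3*y**2 - 10*y + 80; no integer root y with |y| ≤ 4.
  x = -2: f_y(-2, y) = 3*y**2 - 10*y + 58; no integer root y with |y| ≤ 4.
  x = -1: f_y(-1, y) = 3*y**2 - 10*y + 40; no integer root y with |y| ≤ 4.
  x = 0: f_y(0, y) = 3*y**2 - 10*y + 26; no integer root y with |y| ≤ 4.
  x = 1: f_y(1, y) = 3*y**2 - 10*y + 16; no integer root y with |y| ≤ 4.
  x = 2: f_y(2, y) = 3*y**2 - 10*y + 10; no integer root y with |y| ≤ 4.
  x = 3: f_y(3, y) = 3*y**2 - 10*y + 8; vanishes at y ∈ {2}. (3, 2): f_x = 0, f = 0 — SINGULAR.
  x = 4: f_y(4, y) = 3*y**2 - 10*y + 10; no integer root y with |y| ≤ 4.
Only singular point on the grid: (3, 2).
Classify: substitute x = 3 + u, y = 2 + v and expand: f = -2*u**3 + 2*u**2*v + v**3 + v**2.
No constant or linear terms (consistent with a singular point). Quadratic part: v**2. Cubic part: -2*u**3 + 2*u**2*v + v**3.
The quadratic part v**2 is a perfect square, so there is a single (double) tangent line v = 0, i.e. y = 2. Restricting the cubic part to that line (v = 0) leaves -2*u**3 ≠ 0, so f is not divisible by v and the branch is v² ≈ 2*u**3 to lowest order — this is a cusp.
Classification: cusp.


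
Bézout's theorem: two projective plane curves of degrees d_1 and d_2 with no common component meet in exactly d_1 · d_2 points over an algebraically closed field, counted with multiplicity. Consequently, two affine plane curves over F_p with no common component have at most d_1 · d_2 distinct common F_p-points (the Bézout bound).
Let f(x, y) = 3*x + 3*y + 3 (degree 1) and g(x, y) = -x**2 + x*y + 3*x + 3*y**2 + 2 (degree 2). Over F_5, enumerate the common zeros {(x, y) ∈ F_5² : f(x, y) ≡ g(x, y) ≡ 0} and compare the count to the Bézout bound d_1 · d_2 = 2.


Common zeros: {(0, 4), (2, 2)}; count = 2; Bézout bound = 2.

deg(f) = 1, deg(g) = 2, so Bézout bound = 2.
Scan x ∈ F_5. For each x, list the y ∈ F_5 with f(x, y) ≡ 0 and those with g(x, y) ≡ 0 (mod 5); the common zeros in that column are the intersection.
  x = 0: f ≡ 0 at y ∈ {4}; g ≡ 0 at y ∈ {1, 4}; common: {4}.
  x = 1: f ≡ 0 at y ∈ {3}; g ≡ 0 at y ∈ ∅; common: ∅.
  x = 2: f ≡ 0 at y ∈ {2}; g ≡ 0 at y ∈ {2, 4}; common: {2}.
  x = 3: f ≡ 0 at y ∈ {1}; g ≡ 0 at y ∈ {2}; common: ∅.
  x = 4: f ≡ 0 at y ∈ {0}; g ≡ 0 at y ∈ {1}; common: ∅.
Collecting: common zeros = {(0, 4), (2, 2)}, so the count is 2.
Comparison with the Bézout bound: 2 ≤ 2 = deg(f)·deg(g), as expected for curves with no common component (the bound is attained).


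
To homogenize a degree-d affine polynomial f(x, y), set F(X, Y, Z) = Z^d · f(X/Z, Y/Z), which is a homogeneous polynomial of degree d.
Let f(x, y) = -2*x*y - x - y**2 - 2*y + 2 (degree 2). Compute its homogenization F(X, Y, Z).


F(X, Y, Z) = -2*X*Y - X*Z - Y**2 - 2*Y*Z + 2*Z**2

deg(f) = 2.
Substitute x = X/Z, y = Y/Z into f, then multiply by Z^2.
  monomial -2·x^1·y^1 ↦ -2·X^1·Y^1·Z^0.
  monomial -1·x^1·y^0 ↦ -1·X^1·Y^0·Z^1.
  monomial -1·x^0·y^2 ↦ -1·X^0·Y^2·Z^0.
  monomial -2·x^0·y^1 ↦ -2·X^0·Y^1·Z^1.
  monomial 2·x^0·y^0 ↦ 2·X^0·Y^0·Z^2.
Collecting: F(X, Y, Z) = -2*X*Y - X*Z - Y**2 - 2*Y*Z + 2*Z**2.


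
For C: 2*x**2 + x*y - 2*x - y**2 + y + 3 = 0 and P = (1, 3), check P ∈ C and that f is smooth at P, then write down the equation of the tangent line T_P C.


Tangent line at P: 5*x - 4*y + 7 = 0.

Step 1: f(1, 3) = 0, so P lies on C.
Step 2: partial derivatives
  f_x(x, y) = 4*x + y - 2, f_y(x, y) = x - 2*y + 1.
  f_x(P) = 5, f_y(P) = -4 (gradient nonzero, so P is smooth).
Step 3: tangent line at P: 5·(x − 1) + -4·(y − 3) = 0.
Expanding: 5*x - 4*y + 7 = 0.


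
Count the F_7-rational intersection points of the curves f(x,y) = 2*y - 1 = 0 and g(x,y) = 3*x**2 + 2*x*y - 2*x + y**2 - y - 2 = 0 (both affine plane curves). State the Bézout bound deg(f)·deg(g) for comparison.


Common zeros: {(6, 4)}; count = 1; Bézout bound = 2.

deg(f) = 1, deg(g) = 2, so Bézout bound = 2.
Scan x ∈ F_7. For each x, list the y ∈ F_7 with f(x, y) ≡ 0 and those with g(x, y) ≡ 0 (mod 7); the common zeros in that column are the intersection.
  x = 0: f ≡ 0 at y ∈ {4}; g ≡ 0 at y ∈ {2, 6}; common: ∅.
  x = 1: f ≡ 0 at y ∈ {4}; g ≡ 0 at y ∈ ∅; common: ∅.
  x = 2: f ≡ 0 at y ∈ {4}; g ≡ 0 at y ∈ ∅; common: ∅.
  x = 3: f ≡ 0 at y ∈ {4}; g ≡ 0 at y ∈ ∅; common: ∅.
  x = 4: f ≡ 0 at y ∈ {4}; g ≡ 0 at y ∈ {2, 5}; common: ∅.
  x = 5: f ≡ 0 at y ∈ {4}; g ≡ 0 at y ∈ {0, 5}; common: ∅.
  x = 6: f ≡ 0 at y ∈ {4}; g ≡ 0 at y ∈ {4, 6}; common: {4}.
Collecting: common zeros = {(6, 4)}, so the count is 1.
Comparison with the Bézout bound: 1 ≤ 2 = deg(f)·deg(g), as expected for curves with no common component (the affine F_7-count falls short of the bound because intersections may lie at infinity, over extension fields, or carry multiplicity).


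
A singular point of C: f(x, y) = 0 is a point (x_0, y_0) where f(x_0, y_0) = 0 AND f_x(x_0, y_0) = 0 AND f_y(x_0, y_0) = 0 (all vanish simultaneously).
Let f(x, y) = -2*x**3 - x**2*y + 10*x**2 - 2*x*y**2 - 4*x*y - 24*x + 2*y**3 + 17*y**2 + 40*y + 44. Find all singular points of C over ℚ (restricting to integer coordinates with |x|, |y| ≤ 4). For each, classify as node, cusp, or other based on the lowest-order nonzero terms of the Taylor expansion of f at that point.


Singular points: {(2, -2)}; classification: cusp.

Compute partial derivatives:
  f_x = -6*x**2 - 2*x*y + 20*x - 2*y**2 - 4*y - 24.
  f_y = -x**2 - 4*x*y - 4*x + 6*y**2 + 34*y + 40.
Scan x_0 ∈ {−4, ..., 4}. For each x_0, f_y(x_0, y) is a polynomial in y; find its integer roots y ∈ {−4, ..., 4}, then test f_x and f at those candidates.
  x = -4: f_y(-4, y) = 6*y**2 + 50*y + 40; no integer root y with |y| ≤ 4.
  x = -3: f_y(-3, y) = 6*y**2 + 46*y + 43; no integer root y with |y| ≤ 4.
  x = -2: f_y(-2, y) = 6*y**2 + 42*y + 44; no integer root y with |y| ≤ 4.
  x = -1: f_y(-1, y) = 6*y**2 + 38*y + 43; no integer root y with |y| ≤ 4.
  x = 0: f_y(0, y) = 6*y**2 + 34*y + 40; vanishes at y ∈ {-4}. (0, -4): f_x = -40 ≠ 0.
  x = 1: f_y(1, y) = 6*y**2 + 30*y + 35; no integer root y with |y| ≤ 4.
  x = 2: f_y(2, y) = 6*y**2 + 26*y + 28; vanishes at y ∈ {-2}. (2, -2): f_x = 0, f = 0 — SINGULAR.
  x = 3: f_y(3, y) = 6*y**2 + 22*y + 19; no integer root y with |y| ≤ 4.
  x = 4: f_y(4, y) = 6*y**2 + 18*y + 8; no integer root y with |y| ≤ 4.
Only singular point on the grid: (2, -2).
Classify: substitute x = 2 + u, y = -2 + v and expand: f = -2*u**3 - u**2*v - 2*u*v**2 + 2*v**3 + v**2.
No constant or linear terms (consistent with a singular point). Quadratic part: v**2. Cubic part: -2*u**3 - u**2*v - 2*u*v**2 + 2*v**3.
The quadratic part v**2 is a perfect square, so there is a single (double) tangent line v = 0, i.e. y = -2. Restricting the cubic part to that line (v = 0) leaves -2*u**3 ≠ 0, so f is not divisible by v and the branch is v² ≈ 2*u**3 to lowest order — this is a cusp.
Classification: cusp.


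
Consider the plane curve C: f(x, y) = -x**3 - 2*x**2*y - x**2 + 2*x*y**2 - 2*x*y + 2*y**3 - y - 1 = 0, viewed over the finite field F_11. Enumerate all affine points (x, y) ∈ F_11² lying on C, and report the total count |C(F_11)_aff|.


Affine F_11-points: {(0, 1), (1, 2), (4, 4), (5, 5), (5, 6), (6, 0), (8, 1), (8, 3), (8, 10)}; count = 9.

For each of the 121 pairs (x, y) ∈ F_11², evaluate f(x, y) mod 11. Record the zeros.
  x = 0: [0↦10, 1↦0, 2↦2, 3↦6, 4↦2, 5↦2, 6↦7, 7↦7, 8↦3, 9↦7, 10↦9]  zeros at y ∈ {1}
  x = 1: [0↦8, 1↦7, 2↦0, 3↦10, 4↦5, 5↦8, 6↦9, 7↦9, 8↦9, 9↦10, 10↦2]  zeros at y ∈ {2}
  x = 2: [0↦9, 1↦2, 2↦4, 3↦5, 4↦6, 5↦8, 6↦1, 7↦8, 8↦8, 9↦2, 10↦2]  zeros at y ∈ ∅
  x = 3: [0↦7, 1↦1, 2↦8, 3↦7, 4↦10, 5↦7, 6↦10, 7↦9, 8↦5, 9↦10, 10↦3]  zeros at y ∈ ∅
  x = 4: [0↦7, 1↦9, 2↦6, 3↦10, 4↦0, 5↦10, 6↦8, 7↦6, 8↦5, 9↦6, 10↦10]  zeros at y ∈ {4}
  x = 5: [0↦3, 1↦9, 2↦3, 3↦8, 4↦3, 5↦0, 6↦0, 7↦4, 8↦2, 9↦6, 10↦6]  zeros at y ∈ {5, 6}
  x = 6: [0↦0, 1↦6, 2↦4, 3↦6, 4↦2, 5↦4, 6↦2, 7↦8, 8↦1, 9↦4, 10↦7]  zeros at y ∈ {0}
  x = 7: [0↦3, 1↦5, 2↦3, 3↦9, 4↦2, 5↦5, 6↦8, 7↦1, 8↦7, 9↦5, 10↦7]  zeros at y ∈ ∅
  x = 8: [0↦6, 1↦0, 2↦5, 3↦0, 4↦8, 5↦8, 6↦1, 7↦10, 8↦3, 9↦3, 10↦0]  zeros at y ∈ {1, 3, 10}
  x = 9: [0↦3, 1↦7, 2↦4, 3↦6, 4↦3, 5↦7, 6↦8, 7↦7, 8↦5, 9↦3, 10↦2]  zeros at y ∈ ∅
  x = 10: [0↦10, 1↦9, 2↦5, 3↦10, 4↦3, 5↦7, 6↦1, 7↦8, 8↦7, 9↦10, 10↦7]  zeros at y ∈ ∅
Collecting zeros: affine points = {(0, 1), (1, 2), (4, 4), (5, 5), (5, 6), (6, 0), (8, 1), (8, 3), (8, 10)}.
Total count |C(F_11)_aff| = 9.


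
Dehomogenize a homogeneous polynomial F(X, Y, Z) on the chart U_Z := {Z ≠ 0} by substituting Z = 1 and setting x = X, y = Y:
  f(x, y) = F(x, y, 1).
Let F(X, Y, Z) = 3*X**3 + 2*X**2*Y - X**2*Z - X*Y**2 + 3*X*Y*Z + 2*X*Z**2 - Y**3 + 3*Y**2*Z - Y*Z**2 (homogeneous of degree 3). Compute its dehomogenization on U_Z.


f(x, y) = 3*x**3 + 2*x**2*y - x**2 - x*y**2 + 3*x*y + 2*x - y**3 + 3*y**2 - y

On U_Z we set Z = 1. Each monomial c·X^i·Y^j·Z^k in F becomes c·x^i·y^j·1^k = c·x^i·y^j.
Substituting Z = 1: F(X, Y, 1) = 3*x**3 + 2*x**2*y - x**2 - x*y**2 + 3*x*y + 2*x - y**3 + 3*y**2 - y.
Note: deg(f) ≤ deg(F) = 3; strict inequality happens when F is divisible by Z (lost terms).


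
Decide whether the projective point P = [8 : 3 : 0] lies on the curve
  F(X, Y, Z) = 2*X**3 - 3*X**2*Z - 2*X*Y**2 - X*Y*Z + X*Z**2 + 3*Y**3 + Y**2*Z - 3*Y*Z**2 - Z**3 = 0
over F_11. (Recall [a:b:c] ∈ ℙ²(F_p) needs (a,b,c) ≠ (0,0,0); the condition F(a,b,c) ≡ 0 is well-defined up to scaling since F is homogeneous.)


F(8,3,0) ≡ 4 (mod 11); P is NOT on the curve.

Evaluate F(8, 3, 0) term-by-term (mod 11).
  2*X**3 ↦ 2·512·1·1 = 1024
  -3*X**2*Z ↦ -3·64·1·0 = 0
  -2*X*Y**2 ↦ -2·8·9·1 = -144
  -X*Y*Z ↦ -1·8·3·0 = 0
  X*Z**2 ↦ 1·8·1·0 = 0
  3*Y**3 ↦ 3·1·27·1 = 81
  Y**2*Z ↦ 1·1·9·0 = 0
  -3*Y*Z**2 ↦ -3·1·3·0 = 0
  -Z**3 ↦ -1·1·1·0 = 0
Sum: F(8, 3, 0) = (1024) + (0) + (-144) + (0) + (0) + (81) + (0) + (0) + (0) = 961.
Reducing mod 11: 961 ≡ 4 (mod 11).
Since F(a, b, c) ≡ 4 ≠ 0 (mod 11), P does NOT lie on the curve.


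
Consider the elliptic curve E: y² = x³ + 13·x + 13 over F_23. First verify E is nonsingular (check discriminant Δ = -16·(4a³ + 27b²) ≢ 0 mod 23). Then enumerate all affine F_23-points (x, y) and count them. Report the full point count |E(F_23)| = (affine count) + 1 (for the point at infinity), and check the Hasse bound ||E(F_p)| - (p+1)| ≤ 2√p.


Affine points = {(0, 6), (0, 17), (1, 2), (1, 21), (2, 1), (2, 22), (6, 10), (6, 13), (8, 10), (8, 13), (9, 10), (9, 13), (10, 4), (10, 19), (14, 8), (14, 15), (15, 8), (15, 15), (16, 4), (16, 19), (17, 8), (17, 15), (19, 9), (19, 14), (20, 4), (20, 19), (21, 5), (21, 18)}; affine count = 28; |E(F_23)| = 29.

Discriminant check: Δ ∝ 4a³ + 27b² = 4·13³ + 27·13² = 4·2197 + 27·169 ≡ 11 (mod 23). Nonzero ⇒ E is nonsingular.
For each x ∈ F_23, compute rhs = x³ + 13·x + 13 mod 23, then count y ∈ F_23 with y² ≡ rhs.
  x = 0: rhs = 13, matching y values: 6, 17 (2 points).
  x = 1: rhs = 4, matching y values: 2, 21 (2 points).
  x = 2: rhs = 1, matching y values: 1, 22 (2 points).
  x = 3: rhs = 10, matching y values: none (0 points).
  x = 4: rhs = 14, matching y values: none (0 points).
  x = 5: rhs = 19, matching y values: none (0 points).
  x = 6: rhs = 8, matching y values: 10, 13 (2 points).
  x = 7: rhs = 10, matching y values: none (0 points).
  x = 8: rhs = 8, matching y values: 10, 13 (2 points).
  x = 9: rhs = 8, matching y values: 10, 13 (2 points).
  x = 10: rhs = 16, matching y values: 4, 19 (2 points).
  x = 11: rhs = 15, matching y values: none (0 points).
  x = 12: rhs = 11, matching y values: none (0 points).
  x = 13: rhs = 10, matching y values: none (0 points).
  x = 14: rhs = 18, matching y values: 8, 15 (2 points).
  x = 15: rhs = 18, matching y values: 8, 15 (2 points).
  x = 16: rhs = 16, matching y values: 4, 19 (2 points).
  x = 17: rhs = 18, matching y values: 8, 15 (2 points).
  x = 18: rhs = 7, matching y values: none (0 points).
  x = 19: rhs = 12, matching y values: 9, 14 (2 points).
  x = 20: rhs = 16, matching y values: 4, 19 (2 points).
  x = 21: rhs = 2, matching y values: 5, 18 (2 points).
  x = 22: rhs = 22, matching y values: none (0 points).
Total affine count: 28.
Full point count |E(F_23)| = 28 + 1 = 29.
Hasse bound: |29 − (23+1)| = |5| = 5 ≤ 2√23 ≈ 9.5917 ✓.


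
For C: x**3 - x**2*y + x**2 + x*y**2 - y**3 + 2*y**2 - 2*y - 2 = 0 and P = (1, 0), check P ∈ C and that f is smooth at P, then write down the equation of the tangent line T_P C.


Tangent line at P: 5*x - 3*y - 5 = 0.

Step 1: f(1, 0) = 0, so P lies on C.
Step 2: partial derivatives
  f_x(x, y) = 3*x**2 - 2*x*y + 2*x + y**2, f_y(x, y) = -x**2 + 2*x*y - 3*y**2 + 4*y - 2.
  f_x(P) = 5, f_y(P) = -3 (gradient nonzero, so P is smooth).
Step 3: tangent line at P: 5·(x − 1) + -3·(y − 0) = 0.
Expanding: 5*x - 3*y - 5 = 0.


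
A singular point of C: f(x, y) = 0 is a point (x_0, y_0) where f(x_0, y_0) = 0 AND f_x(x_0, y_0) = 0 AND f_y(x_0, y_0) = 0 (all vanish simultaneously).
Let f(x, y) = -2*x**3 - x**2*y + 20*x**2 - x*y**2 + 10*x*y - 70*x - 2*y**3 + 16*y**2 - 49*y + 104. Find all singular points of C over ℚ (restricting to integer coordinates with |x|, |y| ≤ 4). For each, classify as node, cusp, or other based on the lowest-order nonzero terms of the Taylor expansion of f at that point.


Singular points: {(3, 2)}; classification: cusp.

Compute partial derivatives:
  f_x = -6*x**2 - 2*x*y + 40*x - y**2 + 10*y - 70.
  f_y = -x**2 - 2*x*y + 10*x - 6*y**2 + 32*y - 49.
Scan x_0 ∈ {−4, ..., 4}. For each x_0, f_y(x_0, y) is a polynomial in y; find its integer roots y ∈ {−4, ..., 4}, then test f_x and f at those candidates.
  x = -4: f_y(-4, y) = -6*y**2 + 40*y - 105; no integer root y with |y| ≤ 4.
  x = -3: f_y(-3, y) = -6*y**2 + 38*y - 88; no integer root y with |y| ≤ 4.
  x = -2: f_y(-2, y) = -6*y**2 + 36*y - 73; no integer root y with |y| ≤ 4.
  x = -1: f_y(-1, y) = -6*y**2 + 34*y - 60; no integer root y with |y| ≤ 4.
  x = 0: f_y(0, y) = -6*y**2 + 32*y - 49; no integer root y with |y| ≤ 4.
  x = 1: f_y(1, y) = -6*y**2 + 30*y - 40; no integer root y with |y| ≤ 4.
  x = 2: f_y(2, y) = -6*y**2 + 28*y - 33; no integer root y with |y| ≤ 4.
  x = 3: f_y(3, y) = -6*y**2 + 26*y - 28; vanishes at y ∈ {2}. (3, 2): f_x = 0, f = 0 — SINGULAR.
  x = 4: f_y(4, y) = -6*y**2 + 24*y - 25; no integer root y with |y| ≤ 4.
Only singular point on the grid: (3, 2).
Classify: substitute x = 3 + u, y = 2 + v and expand: f = -2*u**3 - u**2*v - u*v**2 - 2*v**3 + v**2.
No constant or linear terms (consistent with a singular point). Quadratic part: v**2. Cubic part: -2*u**3 - u**2*v - u*v**2 - 2*v**3.
The quadratic part v**2 is a perfect square, so there is a single (double) tangent line v = 0, i.e. y = 2. Restricting the cubic part to that line (v = 0) leaves -2*u**3 ≠ 0, so f is not divisible by v and the branch is v² ≈ 2*u**3 to lowest order — this is a cusp.
Classification: cusp.


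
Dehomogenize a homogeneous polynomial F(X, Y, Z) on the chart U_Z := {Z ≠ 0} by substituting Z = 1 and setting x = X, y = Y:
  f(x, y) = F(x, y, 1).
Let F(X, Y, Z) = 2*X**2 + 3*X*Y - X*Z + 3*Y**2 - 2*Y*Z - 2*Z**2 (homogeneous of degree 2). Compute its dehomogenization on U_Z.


f(x, y) = 2*x**2 + 3*x*y - x + 3*y**2 - 2*y - 2

On U_Z we set Z = 1. Each monomial c·X^i·Y^j·Z^k in F becomes c·x^i·y^j·1^k = c·x^i·y^j.
Substituting Z = 1: F(X, Y, 1) = 2*x**2 + 3*x*y - x + 3*y**2 - 2*y - 2.
Note: deg(f) ≤ deg(F) = 2; strict inequality happens when F is divisible by Z (lost terms).


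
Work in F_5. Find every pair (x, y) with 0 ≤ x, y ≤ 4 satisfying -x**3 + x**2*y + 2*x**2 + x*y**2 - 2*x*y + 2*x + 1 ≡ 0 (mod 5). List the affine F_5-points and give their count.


Affine F_5-points: {(1, 3), (2, 0)}; count = 2.

For each of the 25 pairs (x, y) ∈ F_5², evaluate f(x, y) mod 5. Record the zeros.
  x = 0: [0↦1, 1↦1, 2↦1, 3↦1, 4↦1]  zeros at y ∈ ∅
  x = 1: [0↦4, 1↦4, 2↦1, 3↦0, 4↦1]  zeros at y ∈ {3}
  x = 2: [0↦0, 1↦2, 2↦3, 3↦3, 4↦2]  zeros at y ∈ {0}
  x = 3: [0↦3, 1↦4, 2↦1, 3↦4, 4↦3]  zeros at y ∈ ∅
  x = 4: [0↦2, 1↦4, 2↦4, 3↦2, 4↦3]  zeros at y ∈ ∅
Collecting zeros: affine points = {(1, 3), (2, 0)}.
Total count |C(F_5)_aff| = 2.


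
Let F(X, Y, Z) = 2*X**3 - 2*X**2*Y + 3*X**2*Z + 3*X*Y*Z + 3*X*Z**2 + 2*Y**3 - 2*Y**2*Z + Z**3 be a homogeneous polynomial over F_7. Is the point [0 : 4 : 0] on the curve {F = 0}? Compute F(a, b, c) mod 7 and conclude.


F(0,4,0) ≡ 2 (mod 7); P is NOT on the curve.

Evaluate F(0, 4, 0) term-by-term (mod 7).
  2*X**3 ↦ 2·0·1·1 = 0
  -2*X**2*Y ↦ -2·0·4·1 = 0
  3*X**2*Z ↦ 3·0·1·0 = 0
  3*X*Y*Z ↦ 3·0·4·0 = 0
  3*X*Z**2 ↦ 3·0·1·0 = 0
  2*Y**3 ↦ 2·1·64·1 = 128
  -2*Y**2*Z ↦ -2·1·16·0 = 0
  Z**3 ↦ 1·1·1·0 = 0
Sum: F(0, 4, 0) = (0) + (0) + (0) + (0) + (0) + (128) + (0) + (0) = 128.
Reducing mod 7: 128 ≡ 2 (mod 7).
Since F(a, b, c) ≡ 2 ≠ 0 (mod 7), P does NOT lie on the curve.


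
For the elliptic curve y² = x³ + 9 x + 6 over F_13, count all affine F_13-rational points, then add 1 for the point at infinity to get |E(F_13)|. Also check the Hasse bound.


Affine points = {(1, 4), (1, 9), (6, 4), (6, 9), (7, 3), (7, 10), (9, 6), (9, 7), (10, 2), (10, 11), (12, 3), (12, 10)}; affine count = 12; |E(F_13)| = 13.

Discriminant check: Δ ∝ 4a³ + 27b² = 4·9³ + 27·6² = 4·729 + 27·36 ≡ 1 (mod 13). Nonzero ⇒ E is nonsingular.
For each x ∈ F_13, compute rhs = x³ + 9·x + 6 mod 13, then count y ∈ F_13 with y² ≡ rhs.
  x = 0: rhs = 6, matching y values: none (0 points).
  x = 1: rhs = 3, matching y values: 4, 9 (2 points).
  x = 2: rhs = 6, matching y values: none (0 points).
  x = 3: rhs = 8, matching y values: none (0 points).
  x = 4: rhs = 2, matching y values: none (0 points).
  x = 5: rhs = 7, matching y values: none (0 points).
  x = 6: rhs = 3, matching y values: 4, 9 (2 points).
  x = 7: rhs = 9, matching y values: 3, 10 (2 points).
  x = 8: rhs = 5, matching y values: none (0 points).
  x = 9: rhs = 10, matching y values: 6, 7 (2 points).
  x = 10: rhs = 4, matching y values: 2, 11 (2 points).
  x = 11: rhs = 6, matching y values: none (0 points).
  x = 12: rhs = 9, matching y values: 3, 10 (2 points).
Total affine count: 12.
Full point count |E(F_13)| = 12 + 1 = 13.
Hasse bound: |13 − (13+1)| = |-1| = 1 ≤ 2√13 ≈ 7.2111 ✓.


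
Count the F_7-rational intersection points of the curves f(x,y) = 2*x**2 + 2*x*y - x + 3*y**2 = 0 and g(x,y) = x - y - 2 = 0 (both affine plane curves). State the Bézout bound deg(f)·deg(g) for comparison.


Common zeros: {(4, 2)}; count = 1; Bézout bound = 2.

deg(f) = 2, deg(g) = 1, so Bézout bound = 2.
Scan x ∈ F_7. For each x, list the y ∈ F_7 with f(x, y) ≡ 0 and those with g(x, y) ≡ 0 (mod 7); the common zeros in that column are the intersection.
  x = 0: f ≡ 0 at y ∈ {0}; g ≡ 0 at y ∈ {5}; common: ∅.
  x = 1: f ≡ 0 at y ∈ ∅; g ≡ 0 at y ∈ {6}; common: ∅.
  x = 2: f ≡ 0 at y ∈ {4}; g ≡ 0 at y ∈ {0}; common: ∅.
  x = 3: f ≡ 0 at y ∈ ∅; g ≡ 0 at y ∈ {1}; common: ∅.
  x = 4: f ≡ 0 at y ∈ {0, 2}; g ≡ 0 at y ∈ {2}; common: {2}.
  x = 5: f ≡ 0 at y ∈ {2, 4}; g ≡ 0 at y ∈ {3}; common: ∅.
  x = 6: f ≡ 0 at y ∈ ∅; g ≡ 0 at y ∈ {4}; common: ∅.
Collecting: common zeros = {(4, 2)}, so the count is 1.
Comparison with the Bézout bound: 1 ≤ 2 = deg(f)·deg(g), as expected for curves with no common component (the affine F_7-count falls short of the bound because intersections may lie at infinity, over extension fields, or carry multiplicity).


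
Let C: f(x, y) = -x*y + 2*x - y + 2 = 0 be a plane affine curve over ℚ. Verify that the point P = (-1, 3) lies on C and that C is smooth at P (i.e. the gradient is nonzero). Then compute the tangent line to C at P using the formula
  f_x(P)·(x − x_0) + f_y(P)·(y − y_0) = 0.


Tangent line at P: -x - 1 = 0.

Step 1: f(-1, 3) = 0, so P lies on C.
Step 2: partial derivatives
  f_x(x, y) = 2 - y, f_y(x, y) = -x - 1.
  f_x(P) = -1, f_y(P) = 0 (gradient nonzero, so P is smooth).
Step 3: tangent line at P: -1·(x − -1) + 0·(y − 3) = 0.
Expanding: -x - 1 = 0.


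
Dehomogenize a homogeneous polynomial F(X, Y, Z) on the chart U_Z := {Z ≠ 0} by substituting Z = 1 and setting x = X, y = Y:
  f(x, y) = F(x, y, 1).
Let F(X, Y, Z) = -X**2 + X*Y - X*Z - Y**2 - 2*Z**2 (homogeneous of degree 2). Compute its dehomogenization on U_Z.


f(x, y) = -x**2 + x*y - x - y**2 - 2

On U_Z we set Z = 1. Each monomial c·X^i·Y^j·Z^k in F becomes c·x^i·y^j·1^k = c·x^i·y^j.
Substituting Z = 1: F(X, Y, 1) = -x**2 + x*y - x - y**2 - 2.
Note: deg(f) ≤ deg(F) = 2; strict inequality happens when F is divisible by Z (lost terms).


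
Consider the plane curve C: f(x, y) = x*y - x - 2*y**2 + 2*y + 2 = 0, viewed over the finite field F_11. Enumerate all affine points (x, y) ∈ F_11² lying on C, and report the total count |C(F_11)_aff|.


Affine F_11-points: {(0, 4), (0, 8), (2, 0), (2, 2), (4, 5), (4, 9), (5, 3), (5, 6), (10, 7), (10, 10)}; count = 10.

For each of the 121 pairs (x, y) ∈ F_11², evaluate f(x, y) mod 11. Record the zeros.
  x = 0: [0↦2, 1↦2, 2↦9, 3↦1, 4↦0, 5↦6, 6↦8, 7↦6, 8↦0, 9↦1, 10↦9]  zeros at y ∈ {4, 8}
  x = 1: [0↦1, 1↦2, 2↦10, 3↦3, 4↦3, 5↦10, 6↦2, 7↦1, 8↦7, 9↦9, 10↦7]  zeros at y ∈ ∅
  x = 2: [0↦0, 1↦2, 2↦0, 3↦5, 4↦6, 5↦3, 6↦7, 7↦7, 8↦3, 9↦6, 10↦5]  zeros at y ∈ {0, 2}
  x = 3: [0↦10, 1↦2, 2↦1, 3↦7, 4↦9, 5↦7, 6↦1, 7↦2, 8↦10, 9↦3, 10↦3]  zeros at y ∈ ∅
  x = 4: [0↦9, 1↦2, 2↦2, 3↦9, 4↦1, 5↦0, 6↦6, 7↦8, 8↦6, 9↦0, 10↦1]  zeros at y ∈ {5, 9}
  x = 5: [0↦8, 1↦2, 2↦3, 3↦0, 4↦4, 5↦4, 6↦0, 7↦3, 8↦2, 9↦8, 10↦10]  zeros at y ∈ {3, 6}
  x = 6: [0↦7, 1↦2, 2↦4, 3↦2, 4↦7, 5↦8, 6↦5, 7↦9, 8↦9, 9↦5, 10↦8]  zeros at y ∈ ∅
  x = 7: [0↦6, 1↦2, 2↦5, 3↦4, 4↦10, 5↦1, 6↦10, 7↦4, 8↦5, 9↦2, 10↦6]  zeros at y ∈ ∅
  x = 8: [0↦5, 1↦2, 2↦6, 3↦6, 4↦2, 5↦5, 6↦4, 7↦10, 8↦1, 9↦10, 10↦4]  zeros at y ∈ ∅
  x = 9: [0↦4, 1↦2, 2↦7, 3↦8, 4↦5, 5↦9, 6↦9, 7↦5, 8↦8, 9↦7, 10↦2]  zeros at y ∈ ∅
  x = 10: [0↦3, 1↦2, 2↦8, 3↦10, 4↦8, 5↦2, 6↦3, 7↦0, 8↦4, 9↦4, 10↦0]  zeros at y ∈ {7, 10}
Collecting zeros: affine points = {(0, 4), (0, 8), (2, 0), (2, 2), (4, 5), (4, 9), (5, 3), (5, 6), (10, 7), (10, 10)}.
Total count |C(F_11)_aff| = 10.


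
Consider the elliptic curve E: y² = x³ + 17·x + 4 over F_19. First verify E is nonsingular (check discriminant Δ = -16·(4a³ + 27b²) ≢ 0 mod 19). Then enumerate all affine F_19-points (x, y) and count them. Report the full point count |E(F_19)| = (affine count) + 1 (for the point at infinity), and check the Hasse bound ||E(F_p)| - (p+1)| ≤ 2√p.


Affine points = {(0, 2), (0, 17), (3, 5), (3, 14), (5, 9), (5, 10), (8, 5), (8, 14), (12, 6), (12, 13), (13, 3), (13, 16), (15, 9), (15, 10), (17, 0), (18, 9), (18, 10)}; affine count = 17; |E(F_19)| = 18.

Discriminant check: Δ ∝ 4a³ + 27b² = 4·17³ + 27·4² = 4·4913 + 27·16 ≡ 1 (mod 19). Nonzero ⇒ E is nonsingular.
For each x ∈ F_19, compute rhs = x³ + 17·x + 4 mod 19, then count y ∈ F_19 with y² ≡ rhs.
  x = 0: rhs = 4, matching y values: 2, 17 (2 points).
  x = 1: rhs = 3, matching y values: none (0 points).
  x = 2: rhs = 8, matching y values: none (0 points).
  x = 3: rhs = 6, matching y values: 5, 14 (2 points).
  x = 4: rhs = 3, matching y values: none (0 points).
  x = 5: rhs = 5, matching y values: 9, 10 (2 points).
  x = 6: rhs = 18, matching y values: none (0 points).
  x = 7: rhs = 10, matching y values: none (0 points).
  x = 8: rhs = 6, matching y values: 5, 14 (2 points).
  x = 9: rhs = 12, matching y values: none (0 points).
  x = 10: rhs = 15, matching y values: none (0 points).
  x = 11: rhs = 2, matching y values: none (0 points).
  x = 12: rhs = 17, matching y values: 6, 13 (2 points).
  x = 13: rhs = 9, matching y values: 3, 16 (2 points).
  x = 14: rhs = 3, matching y values: none (0 points).
  x = 15: rhs = 5, matching y values: 9, 10 (2 points).
  x = 16: rhs = 2, matching y values: none (0 points).
  x = 17: rhs = 0, matching y values: 0 (1 points).
  x = 18: rhs = 5, matching y values: 9, 10 (2 points).
Total affine count: 17.
Full point count |E(F_19)| = 17 + 1 = 18.
Hasse bound: |18 − (19+1)| = |-2| = 2 ≤ 2√19 ≈ 8.7178 ✓.


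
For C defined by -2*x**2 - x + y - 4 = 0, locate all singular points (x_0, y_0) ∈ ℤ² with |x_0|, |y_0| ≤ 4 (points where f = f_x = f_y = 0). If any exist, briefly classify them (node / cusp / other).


No singular points in the scanned grid; C is smooth there.

Compute partial derivatives:
  f_x = -4*x - 1.
  f_y = 1.
f_y = 1 is a nonzero constant, so f_y never vanishes: no point (x, y) can satisfy f = f_x = f_y = 0. In particular no (x, y) ∈ {−4, ..., 4}² is singular; the curve is smooth.


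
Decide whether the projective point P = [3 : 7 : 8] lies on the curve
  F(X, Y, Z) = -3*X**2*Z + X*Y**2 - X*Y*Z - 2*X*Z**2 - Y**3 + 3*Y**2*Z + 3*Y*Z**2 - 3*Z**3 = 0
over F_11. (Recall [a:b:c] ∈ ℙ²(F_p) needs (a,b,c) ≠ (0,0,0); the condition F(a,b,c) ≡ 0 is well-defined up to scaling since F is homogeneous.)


F(3,7,8) ≡ 9 (mod 11); P is NOT on the curve.

Evaluate F(3, 7, 8) term-by-term (mod 11).
  -3*X**2*Z ↦ -3·9·1·8 = -216
  X*Y**2 ↦ 1·3·49·1 = 147
  -X*Y*Z ↦ -1·3·7·8 = -168
  -2*X*Z**2 ↦ -2·3·1·64 = -384
  -Y**3 ↦ -1·1·343·1 = -343
  3*Y**2*Z ↦ 3·1·49·8 = 1176
  3*Y*Z**2 ↦ 3·1·7·64 = 1344
  -3*Z**3 ↦ -3·1·1·512 = -1536
Sum: F(3, 7, 8) = (-216) + (147) + (-168) + (-384) + (-343) + (1176) + (1344) + (-1536) = 20.
Reducing mod 11: 20 ≡ 9 (mod 11).
Since F(a, b, c) ≡ 9 ≠ 0 (mod 11), P does NOT lie on the curve.


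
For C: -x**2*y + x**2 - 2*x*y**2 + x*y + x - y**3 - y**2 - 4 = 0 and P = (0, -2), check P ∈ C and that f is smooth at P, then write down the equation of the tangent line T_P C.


Tangent line at P: -9*x - 8*y - 16 = 0.

Step 1: f(0, -2) = 0, so P lies on C.
Step 2: partial derivatives
  f_x(x, y) = -2*x*y + 2*x - 2*y**2 + y + 1, f_y(x, y) = -x**2 - 4*x*y + x - 3*y**2 - 2*y.
  f_x(P) = -9, f_y(P) = -8 (gradient nonzero, so P is smooth).
Step 3: tangent line at P: -9·(x − 0) + -8·(y − -2) = 0.
Expanding: -9*x - 8*y - 16 = 0.


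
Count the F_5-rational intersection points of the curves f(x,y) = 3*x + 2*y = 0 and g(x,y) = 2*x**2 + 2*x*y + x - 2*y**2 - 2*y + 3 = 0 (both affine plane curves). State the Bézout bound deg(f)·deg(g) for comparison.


Common zeros: ∅; count = 0; Bézout bound = 2.

deg(f) = 1, deg(g) = 2, so Bézout bound = 2.
Scan x ∈ F_5. For each x, list the y ∈ F_5 with f(x, y) ≡ 0 and those with g(x, y) ≡ 0 (mod 5); the common zeros in that column are the intersection.
  x = 0: f ≡ 0 at y ∈ {0}; g ≡ 0 at y ∈ ∅; common: ∅.
  x = 1: f ≡ 0 at y ∈ {1}; g ≡ 0 at y ∈ ∅; common: ∅.
  x = 2: f ≡ 0 at y ∈ {2}; g ≡ 0 at y ∈ ∅; common: ∅.
  x = 3: f ≡ 0 at y ∈ {3}; g ≡ 0 at y ∈ ∅; common: ∅.
  x = 4: f ≡ 0 at y ∈ {4}; g ≡ 0 at y ∈ ∅; common: ∅.
Collecting: common zeros = ∅, so the count is 0.
Comparison with the Bézout bound: 0 ≤ 2 = deg(f)·deg(g), as expected for curves with no common component (the affine F_5-count falls short of the bound because intersections may lie at infinity, over extension fields, or carry multiplicity).
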